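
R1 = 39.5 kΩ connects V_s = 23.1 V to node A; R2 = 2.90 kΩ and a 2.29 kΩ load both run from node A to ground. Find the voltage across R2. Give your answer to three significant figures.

V_out ≈ 0.725 V

First combine the lower leg with the load: R2 ‖ R_L = 1.280 kΩ.
Then V_out = V_s · R2'/(R1 + R2') = 23.1 × 1.280/40.78 = 0.7248 V.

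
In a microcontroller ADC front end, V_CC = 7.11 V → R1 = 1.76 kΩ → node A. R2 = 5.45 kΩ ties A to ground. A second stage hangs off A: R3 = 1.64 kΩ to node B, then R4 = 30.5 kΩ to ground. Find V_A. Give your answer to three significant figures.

The second stage (R3 + R4 = 32.14 kΩ) loads node A in parallel with R2.
R2 ‖ (R3+R4) = 4.660 kΩ.
First divider: V_A = V_CC · 4.660/(1.76 + 4.660) = 5.161 V.

V_A ≈ 5.16 V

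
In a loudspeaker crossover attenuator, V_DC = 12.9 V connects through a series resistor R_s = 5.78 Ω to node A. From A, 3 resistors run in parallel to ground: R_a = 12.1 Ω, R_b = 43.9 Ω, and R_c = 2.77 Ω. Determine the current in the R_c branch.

Equivalent of the parallel group: R_p = 2.144 Ω.
V_A = 12.9 × 2.144/7.924 = 3.490 V.
I(R_c) = V_A / R_c = 3.490/2.77 = 1.260 A.

I ≈ 1.26 A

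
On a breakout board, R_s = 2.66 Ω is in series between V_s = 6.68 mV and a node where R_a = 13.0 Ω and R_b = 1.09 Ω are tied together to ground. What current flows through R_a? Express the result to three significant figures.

I ≈ 0.141 mA

Equivalent of the parallel group: R_p = 1.006 Ω.
V_A by voltage divider: V_A = 6.68 × 1.006/(2.66 + 1.006) = 1.833 mV.
I(R_a) = V_A / R_a = 1.833/13.0 = 0.1410 mA.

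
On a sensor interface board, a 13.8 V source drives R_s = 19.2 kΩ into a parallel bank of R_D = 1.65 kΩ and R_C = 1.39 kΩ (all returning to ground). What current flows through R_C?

I ≈ 0.375 mA

Equivalent of the parallel group: R_p = 0.7544 kΩ.
Node voltage V_A = V_supply · R_p/(R_s + R_p) = 13.8 × 0.03781 = 0.5218 V.
Branch current I = V_A/R_C = 0.5218/1.39 = 0.3754 mA.
(Check via current divider: I_total = 0.6916 mA; share G_k/ΣG = 0.5428 → same result.)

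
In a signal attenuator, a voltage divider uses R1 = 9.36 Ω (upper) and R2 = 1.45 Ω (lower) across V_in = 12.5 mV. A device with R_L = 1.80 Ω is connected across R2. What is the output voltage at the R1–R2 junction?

V_out ≈ 0.988 mV

The load sits in parallel with R2, giving an effective lower resistance R2' = R2·R_L/(R2+R_L) = 0.8031 Ω.
Now apply the divider: V_out = 12.5 × 0.07902 = 0.9877 mV.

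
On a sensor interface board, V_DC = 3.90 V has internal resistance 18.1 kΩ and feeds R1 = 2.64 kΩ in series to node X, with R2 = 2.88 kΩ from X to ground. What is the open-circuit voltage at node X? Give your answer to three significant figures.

R1' = 18.1 + 2.64 = 20.74 kΩ (source resistance + R1).
V_th is the unloaded tap voltage: V_DC · R2/(R1'+R2) = 3.90 × 0.1219 = 0.4755 V.

V_th ≈ 0.476 V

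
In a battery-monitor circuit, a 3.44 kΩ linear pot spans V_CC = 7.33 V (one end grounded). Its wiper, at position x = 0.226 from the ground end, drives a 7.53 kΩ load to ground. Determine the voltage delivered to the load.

Split the track: R_lower = x·R_p = 0.7774 kΩ, R_upper = (1−x)·R_p = 2.663 kΩ.
R_L loads the lower segment: effective lower R = 0.7047 kΩ.
Loaded-divider output: V_out = 7.33 × 0.2093 = 1.534 V.
(Unloaded: V_out = x·V_CC = 1.66 V.)

V_out ≈ 1.53 V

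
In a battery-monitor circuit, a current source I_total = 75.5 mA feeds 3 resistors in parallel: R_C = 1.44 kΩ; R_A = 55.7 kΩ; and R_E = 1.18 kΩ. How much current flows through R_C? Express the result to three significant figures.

I ≈ 33.6 mA

Conductances: ΣG = 1/1.44 + 1/55.7 + 1/1.18 = 1.560 (1/kΩ).
Current divider: I(R_C) = I_total · G_k/ΣG = 75.5 × (0.6944/1.560) = 75.5 × 0.4452 = 33.61 mA.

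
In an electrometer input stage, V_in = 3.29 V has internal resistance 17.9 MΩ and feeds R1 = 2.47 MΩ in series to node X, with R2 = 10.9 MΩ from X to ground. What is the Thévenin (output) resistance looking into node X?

R1' = 17.9 + 2.47 = 20.37 MΩ (source resistance + R1).
Zeroing V_in shorts the top of R1' to ground, so R_th = R1' ‖ R2 = 7.101 MΩ.

R_th ≈ 7.10 MΩ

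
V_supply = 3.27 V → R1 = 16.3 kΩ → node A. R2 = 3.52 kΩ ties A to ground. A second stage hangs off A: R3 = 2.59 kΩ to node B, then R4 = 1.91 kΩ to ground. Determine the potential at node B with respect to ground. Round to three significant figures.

V_B ≈ 0.150 V

Node A sees R2 in parallel with the series input of stage 2, R3 + R4 = 4.500 kΩ.
Effective lower resistance at A: R2 ‖ 4.500 = 1.975 kΩ.
So V_A = 3.27 × 0.1081 = 0.3534 V.
V_B = V_A × 0.4244 = 0.1500 V.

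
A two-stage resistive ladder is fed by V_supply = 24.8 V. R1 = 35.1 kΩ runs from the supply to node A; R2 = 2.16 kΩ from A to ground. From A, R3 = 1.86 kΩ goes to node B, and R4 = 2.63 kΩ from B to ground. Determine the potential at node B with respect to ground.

V_B ≈ 0.579 V

Looking into the second stage from A: R3 + R4 = 4.490 kΩ appears in parallel with R2.
R2 ‖ (R3+R4) = 1.458 kΩ.
V_A = 24.8 × 1.458/(35.1 + 1.458) = 0.9893 V.
Then the unloaded second divider: V_B = V_A × R4/(R3+R4) = 0.9893 × 0.5857 = 0.5795 V.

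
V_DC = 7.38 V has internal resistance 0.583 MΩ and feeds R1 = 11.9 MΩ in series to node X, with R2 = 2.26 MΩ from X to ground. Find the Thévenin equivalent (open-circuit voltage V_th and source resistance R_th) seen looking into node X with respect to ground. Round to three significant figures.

V_th ≈ 1.13 V, R_th ≈ 1.91 MΩ

R1' = 0.583 + 11.9 = 12.48 MΩ (source resistance + R1).
With X open, the divider is unloaded: V_th = 7.38 × 2.26/14.74 = 1.131 V.
Zeroing V_DC shorts the top of R1' to ground, so R_th = R1' ‖ R2 = 1.914 MΩ.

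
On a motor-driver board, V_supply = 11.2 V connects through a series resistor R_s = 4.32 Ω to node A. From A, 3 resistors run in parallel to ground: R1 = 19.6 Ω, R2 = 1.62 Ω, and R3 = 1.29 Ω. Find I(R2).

Parallel bank: R_p = 1/(1/19.6 + 1/1.62 + 1/1.29) = 0.6928 Ω.
V_A = 11.2 × 0.6928/5.013 = 1.548 V.
Branch current I = V_A/R2 = 1.548/1.62 = 0.9555 A.

I ≈ 0.955 A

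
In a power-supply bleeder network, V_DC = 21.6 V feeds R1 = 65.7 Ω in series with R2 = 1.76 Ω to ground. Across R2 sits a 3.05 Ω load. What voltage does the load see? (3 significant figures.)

R2 ‖ R_L = (1.76 × 3.05)/(1.76 + 3.05) = 1.116 Ω.
Voltage divider with the loaded lower leg: V_out = 21.6 × 1.116/(65.7 + 1.116) = 21.6 × 0.01670 = 0.3608 V.

V_out ≈ 0.361 V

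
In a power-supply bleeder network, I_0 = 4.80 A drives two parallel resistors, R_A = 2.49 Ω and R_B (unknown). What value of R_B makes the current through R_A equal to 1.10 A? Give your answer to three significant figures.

The fraction through R_A equals R_B/(R_A+R_B).
1.10/4.80 = R_B/(R_A + R_B) → R_B = R_A · (0.2292)/(1 − 0.2292) = 2.49 × 0.2973 = 0.7403 Ω.

R_B ≈ 0.740 Ω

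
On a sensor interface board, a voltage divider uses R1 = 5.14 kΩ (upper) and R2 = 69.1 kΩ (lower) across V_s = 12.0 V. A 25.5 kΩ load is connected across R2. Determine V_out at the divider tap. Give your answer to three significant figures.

V_out ≈ 9.40 V

R2 ‖ R_L = (69.1 × 25.5)/(69.1 + 25.5) = 18.63 kΩ.
Voltage divider with the loaded lower leg: V_out = 12.0 × 18.63/(5.14 + 18.63) = 12.0 × 0.7837 = 9.405 V.
(Unloaded it would be 11.2 V; the load pulls it down.)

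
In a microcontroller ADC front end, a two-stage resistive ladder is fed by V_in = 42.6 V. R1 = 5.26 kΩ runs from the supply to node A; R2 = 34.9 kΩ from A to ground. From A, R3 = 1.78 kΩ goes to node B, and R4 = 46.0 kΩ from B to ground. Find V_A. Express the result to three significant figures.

Looking into the second stage from A: R3 + R4 = 47.78 kΩ appears in parallel with R2.
R2 ‖ (R3+R4) = 20.17 kΩ.
So V_A = 42.6 × 0.7931 = 33.79 V.

V_A ≈ 33.8 V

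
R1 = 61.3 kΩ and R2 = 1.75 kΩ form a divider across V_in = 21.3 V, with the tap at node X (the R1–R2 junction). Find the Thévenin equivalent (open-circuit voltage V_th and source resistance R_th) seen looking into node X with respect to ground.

Open-circuit (no load on X): V_th = V_in · R2/(R1 + R2) = 21.3 × 1.75/(61.30 + 1.75) = 0.5912 V.
With V_in suppressed (replaced by a short), R_th = R1 ‖ R2 = (61.30 × 1.75)/(61.30 + 1.75) = 1.701 kΩ.

V_th ≈ 0.591 V, R_th ≈ 1.70 kΩ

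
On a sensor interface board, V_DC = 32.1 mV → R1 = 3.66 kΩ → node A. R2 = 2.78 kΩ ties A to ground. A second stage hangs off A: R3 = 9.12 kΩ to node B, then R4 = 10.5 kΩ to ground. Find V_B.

V_B ≈ 6.86 mV

Node A sees R2 in parallel with the series input of stage 2, R3 + R4 = 19.62 kΩ.
Effective lower resistance at A: R2 ‖ 19.62 = 2.435 kΩ.
So V_A = 32.1 × 0.3995 = 12.82 mV.
Then the unloaded second divider: V_B = V_A × R4/(R3+R4) = 12.82 × 0.5352 = 6.863 mV.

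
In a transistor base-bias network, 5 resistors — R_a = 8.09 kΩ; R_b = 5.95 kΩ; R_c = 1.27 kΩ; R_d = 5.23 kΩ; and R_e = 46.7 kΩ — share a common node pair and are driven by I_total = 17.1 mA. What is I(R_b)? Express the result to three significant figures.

Total conductance ΣG = 1/8.09 + 1/5.95 + 1/1.27 + 1/5.23 + 1/46.7 = 1.292 (units of 1/kΩ).
R_b takes the fraction G_k/ΣG = 0.1681/1.292 = 0.1301, so I = 17.1 × 0.1301 = 2.225 mA.

I ≈ 2.22 mA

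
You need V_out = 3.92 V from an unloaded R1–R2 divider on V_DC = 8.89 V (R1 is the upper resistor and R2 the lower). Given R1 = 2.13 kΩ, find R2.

R2 ≈ 1.68 kΩ

The divider ratio is R2/(R1+R2) = 3.92/8.89 = 0.4409.
So R2 = R1 · V_out/(V_DC − V_out) = 2.13 × 3.92/(8.89 − 3.92) = 2.13 × 0.7887 = 1.680 kΩ.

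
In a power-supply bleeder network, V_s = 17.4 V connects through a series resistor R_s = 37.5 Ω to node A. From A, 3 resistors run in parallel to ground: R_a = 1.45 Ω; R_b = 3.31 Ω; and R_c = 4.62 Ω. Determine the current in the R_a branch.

Combine the parallel branches: R_p = (1/1.45 + 1/3.31 + 1/4.62)⁻¹ = 0.8277 Ω.
V_A by voltage divider: V_A = 17.4 × 0.8277/(37.5 + 0.8277) = 0.3757 V.
I(R_a) = V_A / R_a = 0.3757/1.45 = 0.2591 A.

I ≈ 0.259 A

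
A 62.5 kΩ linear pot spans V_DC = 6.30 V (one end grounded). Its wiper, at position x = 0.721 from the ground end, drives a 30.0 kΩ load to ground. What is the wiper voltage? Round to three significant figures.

V_out ≈ 3.20 V

Split the track: R_lower = x·R_p = 45.06 kΩ, R_upper = (1−x)·R_p = 17.44 kΩ.
Lower segment in parallel with the load: 45.06 ‖ 30.0 = 18.01 kΩ.
V_out = 6.30 × 18.01/(17.44 + 18.01) = 3.201 V.
(Unloaded: V_out = x·V_DC = 4.54 V.)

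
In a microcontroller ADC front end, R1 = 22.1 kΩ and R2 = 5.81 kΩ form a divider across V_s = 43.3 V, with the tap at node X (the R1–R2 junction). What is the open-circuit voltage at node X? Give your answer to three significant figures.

With X open, the divider is unloaded: V_th = 43.3 × 5.81/27.91 = 9.014 V.

V_th ≈ 9.01 V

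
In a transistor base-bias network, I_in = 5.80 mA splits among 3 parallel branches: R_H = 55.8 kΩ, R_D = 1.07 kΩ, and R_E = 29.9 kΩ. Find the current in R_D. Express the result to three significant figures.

Conductances: ΣG = 1/55.8 + 1/1.07 + 1/29.9 = 0.9859 (1/kΩ).
Current divider: I(R_D) = I_in · G_k/ΣG = 5.80 × (0.9346/0.9859) = 5.80 × 0.9479 = 5.498 mA.

I ≈ 5.50 mA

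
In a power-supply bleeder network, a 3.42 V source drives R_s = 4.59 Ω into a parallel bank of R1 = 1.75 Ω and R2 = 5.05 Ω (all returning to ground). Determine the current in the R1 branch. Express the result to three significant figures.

I ≈ 0.431 A

Parallel bank: R_p = 1/(1/1.75 + 1/5.05) = 1.300 Ω.
Node voltage V_A = V_s · R_p/(R_s + R_p) = 3.42 × 0.2207 = 0.7547 V.
I(R1) = V_A / R1 = 0.7547/1.75 = 0.4312 A.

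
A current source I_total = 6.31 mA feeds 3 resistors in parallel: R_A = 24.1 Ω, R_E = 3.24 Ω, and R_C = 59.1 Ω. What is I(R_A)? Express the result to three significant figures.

Conductances: ΣG = 1/24.1 + 1/3.24 + 1/59.1 = 0.3671 (1/Ω).
Current divider: I(R_A) = I_total · G_k/ΣG = 6.31 × (0.04149/0.3671) = 6.31 × 0.1130 = 0.7133 mA.

I ≈ 0.713 mA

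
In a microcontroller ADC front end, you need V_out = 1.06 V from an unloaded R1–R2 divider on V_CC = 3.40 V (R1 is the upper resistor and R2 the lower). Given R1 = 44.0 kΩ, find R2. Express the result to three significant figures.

R2 ≈ 19.9 kΩ

The divider ratio is R2/(R1+R2) = 1.06/3.40 = 0.3118.
Rearranging, R2 = R1·k/(1−k) = 44.0 × 0.4530 = 19.93 kΩ.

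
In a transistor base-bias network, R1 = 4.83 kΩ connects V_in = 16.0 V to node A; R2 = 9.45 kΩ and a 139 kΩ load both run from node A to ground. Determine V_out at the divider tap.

The load sits in parallel with R2, giving an effective lower resistance R2' = R2·R_L/(R2+R_L) = 8.848 kΩ.
Voltage divider with the loaded lower leg: V_out = 16.0 × 8.848/(4.83 + 8.848) = 16.0 × 0.6469 = 10.35 V.

V_out ≈ 10.4 V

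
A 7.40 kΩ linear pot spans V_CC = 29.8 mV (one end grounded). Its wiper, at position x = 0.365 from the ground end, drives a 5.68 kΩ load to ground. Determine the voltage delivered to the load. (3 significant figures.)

V_out ≈ 8.35 mV

The pot divides into 4.699 kΩ above the wiper and 2.701 kΩ below.
R_L loads the lower segment: effective lower R = 1.831 kΩ.
Then V_out = V_CC · 1.831/(4.699 + 1.831) = 8.354 mV.
(Unloaded: V_out = x·V_CC = 10.9 mV.)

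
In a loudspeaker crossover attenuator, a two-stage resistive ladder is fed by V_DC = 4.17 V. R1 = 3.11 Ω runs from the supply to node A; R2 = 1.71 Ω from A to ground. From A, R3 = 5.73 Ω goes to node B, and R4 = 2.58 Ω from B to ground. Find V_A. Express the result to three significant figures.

V_A ≈ 1.31 V

The second stage (R3 + R4 = 8.310 Ω) loads node A in parallel with R2.
Effective lower resistance at A: R2 ‖ 8.310 = 1.418 Ω.
First divider: V_A = V_DC · 1.418/(3.11 + 1.418) = 1.306 V.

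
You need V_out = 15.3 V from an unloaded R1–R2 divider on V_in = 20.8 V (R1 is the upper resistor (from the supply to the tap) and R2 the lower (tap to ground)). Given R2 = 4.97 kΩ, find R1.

Required fraction k = V_out/V_in = 0.7356.
R1 = R2·(1/k − 1) = 4.97 × 0.3595 = 1.787 kΩ.

R1 ≈ 1.79 kΩ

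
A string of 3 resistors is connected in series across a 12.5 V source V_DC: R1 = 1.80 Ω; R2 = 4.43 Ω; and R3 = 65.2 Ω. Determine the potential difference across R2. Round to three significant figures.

V ≈ 0.775 V

ΣR = 1.80 + 4.43 + 65.2 = 71.43 Ω.
V = V_DC · R/ΣR = 12.5 × 0.06202 = 0.7752 V.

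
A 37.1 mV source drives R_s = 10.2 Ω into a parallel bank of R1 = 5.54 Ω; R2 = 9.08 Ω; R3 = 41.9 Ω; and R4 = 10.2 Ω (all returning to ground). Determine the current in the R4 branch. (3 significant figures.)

I ≈ 0.698 mA

Parallel bank: R_p = 1/(1/5.54 + 1/9.08 + 1/41.9 + 1/10.2) = 2.424 Ω.
V_A = 37.1 × 2.424/12.62 = 7.124 mV.
I(R4) = V_A / R4 = 7.124/10.2 = 0.6984 mA.
(Equivalently: I_total = 2.939 mA, then current-divider fraction G_k/ΣG = 0.2376.)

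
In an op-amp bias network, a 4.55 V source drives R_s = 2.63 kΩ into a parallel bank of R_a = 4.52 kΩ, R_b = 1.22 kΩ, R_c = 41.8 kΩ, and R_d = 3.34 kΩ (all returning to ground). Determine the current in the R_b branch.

Combine the parallel branches: R_p = (1/4.52 + 1/1.22 + 1/41.8 + 1/3.34)⁻¹ = 0.7330 kΩ.
V_A = 4.55 × 0.7330/3.363 = 0.9917 V.
Branch current I = V_A/R_b = 0.9917/1.22 = 0.8129 mA.

I ≈ 0.813 mA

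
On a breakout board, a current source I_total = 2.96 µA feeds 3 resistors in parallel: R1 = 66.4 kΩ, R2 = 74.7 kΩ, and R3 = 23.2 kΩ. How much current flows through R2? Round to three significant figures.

I ≈ 0.554 µA

Conductances: ΣG = 1/66.4 + 1/74.7 + 1/23.2 = 0.07155 (1/kΩ).
R2 takes the fraction G_k/ΣG = 0.01339/0.07155 = 0.1871, so I = 2.96 × 0.1871 = 0.5538 µA.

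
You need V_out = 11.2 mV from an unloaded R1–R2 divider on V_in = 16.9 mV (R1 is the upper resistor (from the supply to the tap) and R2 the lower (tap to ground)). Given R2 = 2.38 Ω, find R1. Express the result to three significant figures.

V_out/V_in = R2/(R1+R2) = 0.6627.
So R1 = R2 · (V_in/V_out − 1) = 2.38 × (16.9/11.2 − 1) = 2.38 × 0.5089 = 1.211 Ω.

R1 ≈ 1.21 Ω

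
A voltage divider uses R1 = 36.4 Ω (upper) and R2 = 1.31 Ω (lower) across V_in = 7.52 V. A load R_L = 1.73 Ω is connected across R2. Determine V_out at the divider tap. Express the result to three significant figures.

First combine the lower leg with the load: R2 ‖ R_L = 0.7455 Ω.
Now apply the divider: V_out = 7.52 × 0.02007 = 0.1509 V.

V_out ≈ 0.151 V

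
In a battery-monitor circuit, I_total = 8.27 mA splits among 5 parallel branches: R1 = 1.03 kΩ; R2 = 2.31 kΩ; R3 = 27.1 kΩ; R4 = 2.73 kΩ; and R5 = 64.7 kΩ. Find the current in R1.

Total conductance ΣG = 1/1.03 + 1/2.31 + 1/27.1 + 1/2.73 + 1/64.7 = 1.822 (units of 1/kΩ).
R1 takes the fraction G_k/ΣG = 0.9709/1.822 = 0.5327, so I = 8.27 × 0.5327 = 4.406 mA.

I ≈ 4.41 mA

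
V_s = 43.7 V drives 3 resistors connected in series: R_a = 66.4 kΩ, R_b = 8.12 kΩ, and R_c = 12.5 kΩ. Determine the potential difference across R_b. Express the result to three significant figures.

ΣR = 66.4 + 8.12 + 12.5 = 87.02 kΩ.
By the voltage-divider rule, V = 43.7 × 8.120/87.02 = 4.078 V.

V ≈ 4.08 V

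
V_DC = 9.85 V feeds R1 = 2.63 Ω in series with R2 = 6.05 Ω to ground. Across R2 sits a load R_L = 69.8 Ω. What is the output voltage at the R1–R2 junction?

V_out ≈ 6.69 V

R2 ‖ R_L = (6.05 × 69.8)/(6.05 + 69.8) = 5.567 Ω.
Voltage divider with the loaded lower leg: V_out = 9.85 × 5.567/(2.63 + 5.567) = 9.85 × 0.6792 = 6.690 V.
(Unloaded it would be 6.87 V; the load pulls it down.)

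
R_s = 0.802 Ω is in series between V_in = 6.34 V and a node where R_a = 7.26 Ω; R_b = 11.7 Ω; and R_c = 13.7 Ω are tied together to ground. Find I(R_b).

I ≈ 0.438 A

Equivalent of the parallel group: R_p = 3.376 Ω.
Node voltage V_A = V_in · R_p/(R_s + R_p) = 6.34 × 0.8080 = 5.123 V.
Branch current I = V_A/R_b = 5.123/11.7 = 0.4379 A.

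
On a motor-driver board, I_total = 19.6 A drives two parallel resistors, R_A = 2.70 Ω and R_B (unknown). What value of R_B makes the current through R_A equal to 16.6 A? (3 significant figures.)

The fraction through R_A equals R_B/(R_A+R_B).
16.6/19.6 = R_B/(R_A + R_B) → R_B = R_A · (0.8469)/(1 − 0.8469) = 2.70 × 5.533 = 14.94 Ω.

R_B ≈ 14.9 Ω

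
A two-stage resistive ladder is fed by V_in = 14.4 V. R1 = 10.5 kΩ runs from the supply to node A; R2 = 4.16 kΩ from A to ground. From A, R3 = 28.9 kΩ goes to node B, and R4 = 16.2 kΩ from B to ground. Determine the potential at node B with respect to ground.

Node A sees R2 in parallel with the series input of stage 2, R3 + R4 = 45.10 kΩ.
R2 ‖ (R3+R4) = 3.809 kΩ.
So V_A = 14.4 × 0.2662 = 3.833 V.
V_B = V_A × 0.3592 = 1.377 V.

V_B ≈ 1.38 V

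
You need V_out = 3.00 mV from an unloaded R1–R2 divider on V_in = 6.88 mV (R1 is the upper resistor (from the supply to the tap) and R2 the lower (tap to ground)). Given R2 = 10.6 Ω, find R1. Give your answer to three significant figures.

R1 ≈ 13.7 Ω

Required fraction k = V_out/V_in = 0.4360.
R1 = R2·(1/k − 1) = 10.6 × 1.293 = 13.71 Ω.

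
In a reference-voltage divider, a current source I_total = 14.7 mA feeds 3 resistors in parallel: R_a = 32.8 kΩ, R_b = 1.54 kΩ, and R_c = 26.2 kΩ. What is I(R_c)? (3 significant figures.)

I ≈ 0.781 mA

Total conductance ΣG = 1/32.8 + 1/1.54 + 1/26.2 = 0.7180 (units of 1/kΩ).
R_c takes the fraction G_k/ΣG = 0.03817/0.7180 = 0.05316, so I = 14.7 × 0.05316 = 0.7814 mA.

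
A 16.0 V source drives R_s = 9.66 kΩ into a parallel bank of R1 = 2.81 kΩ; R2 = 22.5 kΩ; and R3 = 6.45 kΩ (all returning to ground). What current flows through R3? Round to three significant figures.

I ≈ 0.390 mA

Combine the parallel branches: R_p = (1/2.81 + 1/22.5 + 1/6.45)⁻¹ = 1.801 kΩ.
Node voltage V_A = V_CC · R_p/(R_s + R_p) = 16.0 × 0.1571 = 2.514 V.
Branch current I = V_A/R3 = 2.514/6.45 = 0.3897 mA.
(Equivalently: I_total = 1.396 mA, then current-divider fraction G_k/ΣG = 0.2792.)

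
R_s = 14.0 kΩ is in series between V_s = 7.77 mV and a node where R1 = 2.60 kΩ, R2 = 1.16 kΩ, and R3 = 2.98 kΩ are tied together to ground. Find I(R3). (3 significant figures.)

Combine the parallel branches: R_p = (1/2.60 + 1/1.16 + 1/2.98)⁻¹ = 0.6320 kΩ.
V_A by voltage divider: V_A = 7.77 × 0.6320/(14.0 + 0.6320) = 0.3356 mV.
Branch current I = V_A/R3 = 0.3356/2.98 = 0.1126 µA.
(Equivalently: I_total = 0.5310 µA, then current-divider fraction G_k/ΣG = 0.2121.)

I ≈ 0.113 µA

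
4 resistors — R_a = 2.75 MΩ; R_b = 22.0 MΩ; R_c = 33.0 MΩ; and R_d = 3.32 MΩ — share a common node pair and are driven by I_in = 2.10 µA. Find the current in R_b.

Total conductance ΣG = 1/2.75 + 1/22.0 + 1/33.0 + 1/3.32 = 0.7406 (units of 1/MΩ).
R_b takes the fraction G_k/ΣG = 0.04545/0.7406 = 0.06138, so I = 2.10 × 0.06138 = 0.1289 µA.

I ≈ 0.129 µA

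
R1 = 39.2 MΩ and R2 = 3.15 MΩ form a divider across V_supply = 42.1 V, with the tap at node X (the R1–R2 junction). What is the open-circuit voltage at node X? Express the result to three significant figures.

V_th is the unloaded tap voltage: V_supply · R2/(R1+R2) = 42.1 × 0.07438 = 3.131 V.

V_th ≈ 3.13 V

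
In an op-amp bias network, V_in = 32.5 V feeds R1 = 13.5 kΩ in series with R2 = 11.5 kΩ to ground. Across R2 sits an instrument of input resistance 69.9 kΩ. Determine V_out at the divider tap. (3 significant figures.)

R2 ‖ R_L = (11.5 × 69.9)/(11.5 + 69.9) = 9.875 kΩ.
Then V_out = V_in · R2'/(R1 + R2') = 32.5 × 9.875/23.38 = 13.73 V.

V_out ≈ 13.7 V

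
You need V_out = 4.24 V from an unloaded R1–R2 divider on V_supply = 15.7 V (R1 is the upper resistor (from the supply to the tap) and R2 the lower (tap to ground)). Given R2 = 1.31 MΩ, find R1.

R1 ≈ 3.54 MΩ

The divider ratio is R2/(R1+R2) = 4.24/15.7 = 0.2701.
R1 = R2·(1/k − 1) = 1.31 × 2.703 = 3.541 MΩ.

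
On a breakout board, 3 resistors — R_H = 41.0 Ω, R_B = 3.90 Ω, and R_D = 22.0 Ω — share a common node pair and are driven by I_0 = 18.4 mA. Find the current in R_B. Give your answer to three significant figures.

Conductances: ΣG = 1/41.0 + 1/3.90 + 1/22.0 = 0.3263 (1/Ω).
R_B takes the fraction G_k/ΣG = 0.2564/0.3263 = 0.7859, so I = 18.4 × 0.7859 = 14.46 mA.

I ≈ 14.5 mA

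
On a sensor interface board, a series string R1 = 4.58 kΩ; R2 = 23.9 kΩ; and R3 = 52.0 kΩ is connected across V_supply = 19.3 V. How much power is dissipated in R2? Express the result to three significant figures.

The common current is I = 19.3/80.48 = 0.2398 mA.
P = I²R = 0.05751 × 23.9 = 1.374 mW.

P ≈ 1.37 mW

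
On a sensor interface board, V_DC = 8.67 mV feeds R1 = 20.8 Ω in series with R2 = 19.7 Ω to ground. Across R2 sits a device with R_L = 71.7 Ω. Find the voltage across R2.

V_out ≈ 3.70 mV

First combine the lower leg with the load: R2 ‖ R_L = 15.45 Ω.
Now apply the divider: V_out = 8.67 × 0.4263 = 3.696 mV.
(Unloaded it would be 4.22 mV; the load pulls it down.)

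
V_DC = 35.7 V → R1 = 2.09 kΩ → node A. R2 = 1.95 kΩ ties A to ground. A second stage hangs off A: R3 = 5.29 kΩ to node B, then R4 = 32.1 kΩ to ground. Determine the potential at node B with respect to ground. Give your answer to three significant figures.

V_B ≈ 14.4 V

Looking into the second stage from A: R3 + R4 = 37.39 kΩ appears in parallel with R2.
Effective lower resistance at A: R2 ‖ 37.39 = 1.853 kΩ.
First divider: V_A = V_DC · 1.853/(2.09 + 1.853) = 16.78 V.
Stage 2 is unloaded, so V_B = V_A · R4/(R3+R4) = 16.78 × 32.1/37.39 = 14.40 V.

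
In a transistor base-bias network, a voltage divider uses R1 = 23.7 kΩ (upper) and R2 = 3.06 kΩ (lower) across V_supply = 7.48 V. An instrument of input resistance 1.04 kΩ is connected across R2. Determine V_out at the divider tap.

V_out ≈ 0.237 V

The load sits in parallel with R2, giving an effective lower resistance R2' = R2·R_L/(R2+R_L) = 0.7762 kΩ.
Now apply the divider: V_out = 7.48 × 0.03171 = 0.2372 V.
(Unloaded it would be 0.855 V; the load pulls it down.)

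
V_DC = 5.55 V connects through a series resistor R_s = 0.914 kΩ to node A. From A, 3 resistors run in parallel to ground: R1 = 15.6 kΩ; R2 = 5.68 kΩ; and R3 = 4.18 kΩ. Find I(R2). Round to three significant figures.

Parallel bank: R_p = 1/(1/15.6 + 1/5.68 + 1/4.18) = 2.086 kΩ.
V_A = 5.55 × 2.086/3.000 = 3.859 V.
I(R2) = V_A / R2 = 3.859/5.68 = 0.6794 mA.

I ≈ 0.679 mA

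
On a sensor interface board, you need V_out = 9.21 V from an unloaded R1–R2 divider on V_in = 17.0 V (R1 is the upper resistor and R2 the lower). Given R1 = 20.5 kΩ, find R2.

R2 ≈ 24.2 kΩ

V_out/V_in = R2/(R1+R2) = 0.5418.
So R2 = R1 · V_out/(V_in − V_out) = 20.5 × 9.21/(17.0 − 9.21) = 20.5 × 1.182 = 24.24 kΩ.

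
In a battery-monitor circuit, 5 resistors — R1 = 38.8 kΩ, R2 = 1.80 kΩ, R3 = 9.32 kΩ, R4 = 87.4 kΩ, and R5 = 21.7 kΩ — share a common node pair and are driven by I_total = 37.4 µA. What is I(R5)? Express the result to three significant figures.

Conductances: ΣG = 1/38.8 + 1/1.80 + 1/9.32 + 1/87.4 + 1/21.7 = 0.7461 (1/kΩ).
Current divider: I(R5) = I_total · G_k/ΣG = 37.4 × (0.04608/0.7461) = 37.4 × 0.06176 = 2.310 µA.

I ≈ 2.31 µA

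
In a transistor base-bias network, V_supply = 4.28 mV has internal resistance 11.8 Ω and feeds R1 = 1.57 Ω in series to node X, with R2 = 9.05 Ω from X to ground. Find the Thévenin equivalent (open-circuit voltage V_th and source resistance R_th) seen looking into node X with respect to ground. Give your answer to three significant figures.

R1' = 11.8 + 1.57 = 13.37 Ω (source resistance + R1).
V_th is the unloaded tap voltage: V_supply · R2/(R1'+R2) = 4.28 × 0.4037 = 1.728 mV.
Looking into X with the source shorted: R_th = R1'·R2/(R1'+R2) = 13.37 × 9.05/22.42 = 5.397 Ω.

V_th ≈ 1.73 mV, R_th ≈ 5.40 Ω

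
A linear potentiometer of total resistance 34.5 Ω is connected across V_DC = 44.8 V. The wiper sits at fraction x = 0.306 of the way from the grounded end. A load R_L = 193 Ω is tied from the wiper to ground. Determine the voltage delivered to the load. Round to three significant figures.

V_out ≈ 13.2 V

Lower segment x·R_p = 10.56 Ω; upper segment (1−x)·R_p = 23.94 Ω.
Lower segment in parallel with the load: 10.56 ‖ 193 = 10.01 Ω.
V_out = 44.8 × 10.01/(23.94 + 10.01) = 13.21 V.
(Unloaded: V_out = x·V_DC = 13.7 V.)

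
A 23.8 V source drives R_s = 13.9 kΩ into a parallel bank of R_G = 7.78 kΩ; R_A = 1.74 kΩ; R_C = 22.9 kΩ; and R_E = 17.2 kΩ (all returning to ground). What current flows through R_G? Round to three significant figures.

I ≈ 0.251 mA

Equivalent of the parallel group: R_p = 1.242 kΩ.
V_A by voltage divider: V_A = 23.8 × 1.242/(13.9 + 1.242) = 1.952 V.
Branch current I = V_A/R_G = 1.952/7.78 = 0.2509 mA.
(Equivalently: I_total = 1.572 mA, then current-divider fraction G_k/ΣG = 0.1597.)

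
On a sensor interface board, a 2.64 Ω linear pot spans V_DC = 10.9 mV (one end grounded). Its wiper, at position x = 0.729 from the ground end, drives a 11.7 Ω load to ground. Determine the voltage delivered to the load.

V_out ≈ 7.61 mV

The pot divides into 0.7154 Ω above the wiper and 1.925 Ω below.
(x·R_p) ‖ R_L = 1.653 Ω.
Then V_out = V_DC · 1.653/(0.7154 + 1.653) = 7.607 mV.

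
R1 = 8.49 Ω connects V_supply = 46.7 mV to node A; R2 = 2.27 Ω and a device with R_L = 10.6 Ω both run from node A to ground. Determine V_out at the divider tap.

V_out ≈ 8.43 mV

First combine the lower leg with the load: R2 ‖ R_L = 1.870 Ω.
Now apply the divider: V_out = 46.7 × 0.1805 = 8.428 mV.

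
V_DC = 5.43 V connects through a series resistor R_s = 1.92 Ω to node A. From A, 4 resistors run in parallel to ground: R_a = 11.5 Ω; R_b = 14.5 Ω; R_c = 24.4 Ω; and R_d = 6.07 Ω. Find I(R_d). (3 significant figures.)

Parallel bank: R_p = 1/(1/11.5 + 1/14.5 + 1/24.4 + 1/6.07) = 2.765 Ω.
V_A by voltage divider: V_A = 5.43 × 2.765/(1.92 + 2.765) = 3.205 V.
I(R_d) = V_A / R_d = 3.205/6.07 = 0.5280 A.

I ≈ 0.528 A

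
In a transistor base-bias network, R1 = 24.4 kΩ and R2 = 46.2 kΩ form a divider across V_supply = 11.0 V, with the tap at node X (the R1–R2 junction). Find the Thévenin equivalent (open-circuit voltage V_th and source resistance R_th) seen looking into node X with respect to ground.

V_th ≈ 7.20 V, R_th ≈ 16.0 kΩ

With X open, the divider is unloaded: V_th = 11.0 × 46.2/70.60 = 7.198 V.
With V_supply suppressed (replaced by a short), R_th = R1 ‖ R2 = (24.40 × 46.2)/(24.40 + 46.2) = 15.97 kΩ.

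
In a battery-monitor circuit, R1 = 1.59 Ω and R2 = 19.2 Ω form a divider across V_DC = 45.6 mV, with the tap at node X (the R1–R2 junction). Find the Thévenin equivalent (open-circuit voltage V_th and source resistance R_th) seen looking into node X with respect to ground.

V_th is the unloaded tap voltage: V_DC · R2/(R1+R2) = 45.6 × 0.9235 = 42.11 mV.
With V_DC suppressed (replaced by a short), R_th = R1 ‖ R2 = (1.590 × 19.2)/(1.590 + 19.2) = 1.468 Ω.

V_th ≈ 42.1 mV, R_th ≈ 1.47 Ω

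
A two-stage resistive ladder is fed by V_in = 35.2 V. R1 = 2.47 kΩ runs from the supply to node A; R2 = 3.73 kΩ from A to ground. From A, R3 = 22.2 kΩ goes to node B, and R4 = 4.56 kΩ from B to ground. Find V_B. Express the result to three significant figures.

V_B ≈ 3.42 V

Looking into the second stage from A: R3 + R4 = 26.76 kΩ appears in parallel with R2.
Effective lower resistance at A: R2 ‖ 26.76 = 3.274 kΩ.
So V_A = 35.2 × 0.5700 = 20.06 V.
V_B = V_A × 0.1704 = 3.419 V.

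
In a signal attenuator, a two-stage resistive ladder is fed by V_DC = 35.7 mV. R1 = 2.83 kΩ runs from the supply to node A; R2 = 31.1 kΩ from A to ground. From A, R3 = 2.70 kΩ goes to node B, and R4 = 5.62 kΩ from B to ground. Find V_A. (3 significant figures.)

Looking into the second stage from A: R3 + R4 = 8.320 kΩ appears in parallel with R2.
R2 ‖ (R3+R4) = 6.564 kΩ.
V_A = 35.7 × 6.564/(2.83 + 6.564) = 24.95 mV.

V_A ≈ 24.9 mV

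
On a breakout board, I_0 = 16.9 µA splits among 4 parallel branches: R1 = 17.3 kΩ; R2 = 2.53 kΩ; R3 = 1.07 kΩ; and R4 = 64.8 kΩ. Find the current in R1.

Conductances: ΣG = 1/17.3 + 1/2.53 + 1/1.07 + 1/64.8 = 1.403 (1/kΩ).
R1 takes the fraction G_k/ΣG = 0.05780/1.403 = 0.04120, so I = 16.9 × 0.04120 = 0.6962 µA.

I ≈ 0.696 µA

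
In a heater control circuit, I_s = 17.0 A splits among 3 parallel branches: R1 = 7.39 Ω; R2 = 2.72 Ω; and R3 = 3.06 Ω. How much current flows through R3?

Conductances: ΣG = 1/7.39 + 1/2.72 + 1/3.06 = 0.8298 (1/Ω).
R3 takes the fraction G_k/ΣG = 0.3268/0.8298 = 0.3938, so I = 17.0 × 0.3938 = 6.695 A.

I ≈ 6.70 A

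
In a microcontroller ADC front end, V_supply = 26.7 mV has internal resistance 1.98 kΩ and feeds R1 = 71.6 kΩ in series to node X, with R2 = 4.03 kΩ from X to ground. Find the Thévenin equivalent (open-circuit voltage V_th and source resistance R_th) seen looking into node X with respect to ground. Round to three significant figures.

V_th ≈ 1.39 mV, R_th ≈ 3.82 kΩ

R1' = 1.98 + 71.6 = 73.58 kΩ (source resistance + R1).
With X open, the divider is unloaded: V_th = 26.7 × 4.03/77.61 = 1.386 mV.
With V_supply suppressed (replaced by a short), R_th = R1' ‖ R2 = (73.58 × 4.03)/(73.58 + 4.03) = 3.821 kΩ.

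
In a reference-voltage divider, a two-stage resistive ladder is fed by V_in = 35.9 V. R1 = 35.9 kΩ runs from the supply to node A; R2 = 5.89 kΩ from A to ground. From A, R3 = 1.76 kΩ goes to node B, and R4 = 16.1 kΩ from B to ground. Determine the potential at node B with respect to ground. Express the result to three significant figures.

V_B ≈ 3.55 V

Looking into the second stage from A: R3 + R4 = 17.86 kΩ appears in parallel with R2.
R2 ‖ (R3+R4) = 4.429 kΩ.
First divider: V_A = V_in · 4.429/(35.9 + 4.429) = 3.943 V.
V_B = V_A × 0.9015 = 3.554 V.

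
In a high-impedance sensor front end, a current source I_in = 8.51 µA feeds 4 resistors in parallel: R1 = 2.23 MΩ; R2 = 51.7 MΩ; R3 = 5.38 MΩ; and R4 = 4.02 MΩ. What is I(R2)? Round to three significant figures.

I ≈ 0.182 µA

ΣG = 1/2.23 + 1/51.7 + 1/5.38 + 1/4.02 = 0.9024.
By the current-divider rule, I = I_in · G_k/ΣG = 8.51 × 0.02143 = 0.1824 µA.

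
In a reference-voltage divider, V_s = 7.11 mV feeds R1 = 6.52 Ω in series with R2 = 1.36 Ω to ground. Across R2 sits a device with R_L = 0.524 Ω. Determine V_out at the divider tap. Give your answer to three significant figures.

R2 ‖ R_L = (1.36 × 0.524)/(1.36 + 0.524) = 0.3783 Ω.
Voltage divider with the loaded lower leg: V_out = 7.11 × 0.3783/(6.52 + 0.3783) = 7.11 × 0.05483 = 0.3899 mV.

V_out ≈ 0.390 mV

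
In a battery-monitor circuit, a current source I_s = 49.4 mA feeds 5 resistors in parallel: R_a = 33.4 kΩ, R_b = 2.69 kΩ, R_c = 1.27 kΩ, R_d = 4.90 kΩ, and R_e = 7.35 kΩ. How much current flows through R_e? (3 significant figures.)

ΣG = 1/33.4 + 1/2.69 + 1/1.27 + 1/4.90 + 1/7.35 = 1.529.
By the current-divider rule, I = I_s · G_k/ΣG = 49.4 × 0.08897 = 4.395 mA.

I ≈ 4.40 mA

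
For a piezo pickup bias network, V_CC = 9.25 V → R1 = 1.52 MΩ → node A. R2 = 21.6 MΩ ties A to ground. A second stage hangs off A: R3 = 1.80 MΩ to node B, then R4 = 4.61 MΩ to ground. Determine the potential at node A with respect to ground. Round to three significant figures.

V_A ≈ 7.07 V

Node A sees R2 in parallel with the series input of stage 2, R3 + R4 = 6.410 MΩ.
R2 ‖ (R3+R4) = 4.943 MΩ.
So V_A = 9.25 × 0.7648 = 7.075 V.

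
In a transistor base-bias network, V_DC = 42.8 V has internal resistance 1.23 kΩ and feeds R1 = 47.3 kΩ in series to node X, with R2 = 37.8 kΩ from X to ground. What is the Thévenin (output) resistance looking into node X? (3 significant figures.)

R1' = 1.23 + 47.3 = 48.53 kΩ (source resistance + R1).
With V_DC suppressed (replaced by a short), R_th = R1' ‖ R2 = (48.53 × 37.8)/(48.53 + 37.8) = 21.25 kΩ.

R_th ≈ 21.2 kΩ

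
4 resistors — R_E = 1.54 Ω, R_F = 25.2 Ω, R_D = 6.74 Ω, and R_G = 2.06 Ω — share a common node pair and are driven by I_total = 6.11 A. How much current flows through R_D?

I ≈ 0.685 A

Total conductance ΣG = 1/1.54 + 1/25.2 + 1/6.74 + 1/2.06 = 1.323 (units of 1/Ω).
By the current-divider rule, I = I_total · G_k/ΣG = 6.11 × 0.1122 = 0.6853 A.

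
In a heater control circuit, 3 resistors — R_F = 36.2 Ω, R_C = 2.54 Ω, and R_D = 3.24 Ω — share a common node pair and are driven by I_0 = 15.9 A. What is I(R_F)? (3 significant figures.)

Conductances: ΣG = 1/36.2 + 1/2.54 + 1/3.24 = 0.7300 (1/Ω).
Current divider: I(R_F) = I_0 · G_k/ΣG = 15.9 × (0.02762/0.7300) = 15.9 × 0.03784 = 0.6017 A.

I ≈ 0.602 A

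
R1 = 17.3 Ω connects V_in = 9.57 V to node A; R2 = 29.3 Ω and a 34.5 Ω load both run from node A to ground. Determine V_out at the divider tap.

V_out ≈ 4.57 V

First combine the lower leg with the load: R2 ‖ R_L = 15.84 Ω.
Voltage divider with the loaded lower leg: V_out = 9.57 × 15.84/(17.3 + 15.84) = 9.57 × 0.4780 = 4.575 V.
(Unloaded it would be 6.02 V; the load pulls it down.)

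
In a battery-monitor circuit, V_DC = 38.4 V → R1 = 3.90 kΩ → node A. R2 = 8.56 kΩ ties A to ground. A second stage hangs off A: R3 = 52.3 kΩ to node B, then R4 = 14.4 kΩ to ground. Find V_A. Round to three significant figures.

Node A sees R2 in parallel with the series input of stage 2, R3 + R4 = 66.70 kΩ.
R2 ‖ (R3+R4) = 7.586 kΩ.
First divider: V_A = V_DC · 7.586/(3.90 + 7.586) = 25.36 V.

V_A ≈ 25.4 V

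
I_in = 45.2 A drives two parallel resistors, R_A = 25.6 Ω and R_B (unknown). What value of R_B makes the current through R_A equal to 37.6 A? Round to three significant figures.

R_B ≈ 127 Ω

The fraction through R_A equals R_B/(R_A+R_B).
37.6/45.2 = R_B/(R_A + R_B) → R_B = R_A · (0.8319)/(1 − 0.8319) = 25.6 × 4.947 = 126.7 Ω.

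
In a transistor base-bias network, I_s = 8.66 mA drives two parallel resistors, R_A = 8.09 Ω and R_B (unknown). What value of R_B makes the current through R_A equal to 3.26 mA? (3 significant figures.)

In a two-way split, I_A/I_s = R_B/(R_A + R_B).
With f = 0.3764, R_B = R_A · f/(1−f) = 8.09 × 0.6037 = 4.884 Ω.

R_B ≈ 4.88 Ω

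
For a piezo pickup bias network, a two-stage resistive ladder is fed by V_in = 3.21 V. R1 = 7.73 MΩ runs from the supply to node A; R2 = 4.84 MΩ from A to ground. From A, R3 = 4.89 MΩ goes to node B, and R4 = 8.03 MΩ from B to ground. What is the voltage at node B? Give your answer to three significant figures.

V_B ≈ 0.624 V

Looking into the second stage from A: R3 + R4 = 12.92 MΩ appears in parallel with R2.
Effective lower resistance at A: R2 ‖ 12.92 = 3.521 MΩ.
So V_A = 3.21 × 0.3129 = 1.005 V.
Then the unloaded second divider: V_B = V_A × R4/(R3+R4) = 1.005 × 0.6215 = 0.6244 V.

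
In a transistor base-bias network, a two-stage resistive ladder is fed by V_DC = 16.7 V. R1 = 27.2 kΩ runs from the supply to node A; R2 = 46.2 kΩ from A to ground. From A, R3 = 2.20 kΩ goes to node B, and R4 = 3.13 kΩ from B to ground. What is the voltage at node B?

Node A sees R2 in parallel with the series input of stage 2, R3 + R4 = 5.330 kΩ.
R2 ‖ (R3+R4) = 4.779 kΩ.
So V_A = 16.7 × 0.1494 = 2.496 V.
Then the unloaded second divider: V_B = V_A × R4/(R3+R4) = 2.496 × 0.5872 = 1.465 V.

V_B ≈ 1.47 V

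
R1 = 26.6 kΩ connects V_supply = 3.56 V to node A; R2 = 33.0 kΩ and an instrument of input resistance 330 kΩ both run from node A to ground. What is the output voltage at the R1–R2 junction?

The load sits in parallel with R2, giving an effective lower resistance R2' = R2·R_L/(R2+R_L) = 30.00 kΩ.
Now apply the divider: V_out = 3.56 × 0.5300 = 1.887 V.

V_out ≈ 1.89 V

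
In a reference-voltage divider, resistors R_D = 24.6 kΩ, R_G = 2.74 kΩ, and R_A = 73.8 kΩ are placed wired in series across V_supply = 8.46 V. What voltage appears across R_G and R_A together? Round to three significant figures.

Series total: ΣR = 24.6 + 2.74 + 73.8 = 101.1 kΩ.
R_{R_G..R_A} = 2.74 + 73.8 = 76.54 kΩ.
By the voltage-divider rule, V = 8.46 × 76.54/101.1 = 6.402 V.

V ≈ 6.40 V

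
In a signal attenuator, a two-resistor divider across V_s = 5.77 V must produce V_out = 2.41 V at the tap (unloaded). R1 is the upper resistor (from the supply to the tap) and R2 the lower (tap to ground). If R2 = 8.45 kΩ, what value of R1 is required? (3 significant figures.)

R1 ≈ 11.8 kΩ

V_out/V_s = R2/(R1+R2) = 0.4177.
Rearranging, R1 = R2·(1−k)/k = 8.45 × 1.394 = 11.78 kΩ.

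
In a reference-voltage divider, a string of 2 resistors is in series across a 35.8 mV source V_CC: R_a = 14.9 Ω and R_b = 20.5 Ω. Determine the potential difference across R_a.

ΣR = 14.9 + 20.5 = 35.40 Ω.
By the voltage-divider rule, V = 35.8 × 14.90/35.40 = 15.07 mV.

V ≈ 15.1 mV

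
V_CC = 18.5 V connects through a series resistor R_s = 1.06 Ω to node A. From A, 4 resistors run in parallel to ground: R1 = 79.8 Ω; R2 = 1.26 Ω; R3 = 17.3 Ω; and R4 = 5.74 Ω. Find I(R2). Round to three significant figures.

Equivalent of the parallel group: R_p = 0.9632 Ω.
Node voltage V_A = V_CC · R_p/(R_s + R_p) = 18.5 × 0.4761 = 8.807 V.
Branch current I = V_A/R2 = 8.807/1.26 = 6.990 A.

I ≈ 6.99 A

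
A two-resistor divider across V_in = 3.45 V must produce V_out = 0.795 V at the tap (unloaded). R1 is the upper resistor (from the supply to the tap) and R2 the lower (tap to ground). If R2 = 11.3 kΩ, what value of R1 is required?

V_out/V_in = R2/(R1+R2) = 0.2304.
R1 = R2·(1/k − 1) = 11.3 × 3.340 = 37.74 kΩ.

R1 ≈ 37.7 kΩ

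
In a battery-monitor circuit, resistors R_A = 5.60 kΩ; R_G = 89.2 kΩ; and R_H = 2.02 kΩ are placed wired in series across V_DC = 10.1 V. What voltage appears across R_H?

V ≈ 0.211 V

Total series resistance ΣR = 5.60 + 89.2 + 2.02 = 96.82 kΩ.
By the voltage-divider rule, V = 10.1 × 2.020/96.82 = 0.2107 V.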